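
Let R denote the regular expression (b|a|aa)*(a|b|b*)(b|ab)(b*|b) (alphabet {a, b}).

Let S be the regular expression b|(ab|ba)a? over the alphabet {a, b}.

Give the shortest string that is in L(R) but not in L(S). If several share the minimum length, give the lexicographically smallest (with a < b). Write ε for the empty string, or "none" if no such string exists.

The string bb is accepted by R but not by S.
No shorter string lies in the difference, and bb is the lexicographically first length-2 string in L(R) \ L(S).

bb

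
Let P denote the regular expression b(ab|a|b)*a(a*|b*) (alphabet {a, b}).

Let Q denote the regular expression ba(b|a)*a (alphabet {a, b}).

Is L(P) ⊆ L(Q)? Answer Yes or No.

The string ba is in L(P) but not in L(Q).
So L(P) ⊄ L(Q).

No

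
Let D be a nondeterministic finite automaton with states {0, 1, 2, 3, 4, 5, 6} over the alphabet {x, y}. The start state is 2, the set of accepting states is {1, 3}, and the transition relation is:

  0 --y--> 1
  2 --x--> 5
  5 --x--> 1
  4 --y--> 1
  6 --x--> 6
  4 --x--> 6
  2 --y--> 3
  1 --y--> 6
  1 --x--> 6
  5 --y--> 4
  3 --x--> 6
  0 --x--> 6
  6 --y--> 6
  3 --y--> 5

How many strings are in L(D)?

The useful subgraph on states {1, 2, 3, 4, 5} is acyclic, so L(D) is finite; the longest accepting path visits 5 useful states, giving maximum string length 4.
Counting accepting paths from 2 by length: 1 of length 1, 1 of length 2, 2 of length 3, 1 of length 4. Total 5.

5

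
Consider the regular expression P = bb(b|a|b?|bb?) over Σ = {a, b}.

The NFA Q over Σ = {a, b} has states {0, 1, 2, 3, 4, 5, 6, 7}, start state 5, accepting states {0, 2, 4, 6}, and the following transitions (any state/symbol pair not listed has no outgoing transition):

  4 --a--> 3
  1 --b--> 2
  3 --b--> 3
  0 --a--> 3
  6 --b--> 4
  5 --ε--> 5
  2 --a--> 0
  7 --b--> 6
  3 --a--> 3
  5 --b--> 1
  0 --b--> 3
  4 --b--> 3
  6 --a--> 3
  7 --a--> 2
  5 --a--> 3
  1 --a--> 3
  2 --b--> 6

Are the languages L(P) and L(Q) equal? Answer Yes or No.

Yes

Converting the expression P to a DFA (subset construction, then merging equivalent states) gives the minimal DFA with states {p0, p1, p2, p3, p4, p5}, start state p0, accepting states {p3, p4, p5} and transitions p0: a→p1, b→p2; p1: a→p1, b→p1; p2: a→p1, b→p3; p3: a→p4, b→p5; p4: a→p1, b→p1; p5: a→p1, b→p4.
Exploring the product automaton P × Q from the start pair (p0, 5), following both machines on each input symbol, reaches 7 state pairs: (p0, 5), (p1, 3), (p2, 1), (p3, 2), (p4, 0), (p5, 6), (p4, 4).
P accepts in {p3, p4, p5} and Q accepts in {0, 2, 4, 6}. In every reachable pair the two components are either both accepting — (p3, 2), (p4, 0), (p5, 6), (p4, 4) — or both non-accepting, so no string is accepted by exactly one of the machines: L(P) \ L(Q) and L(Q) \ L(P) are both empty.
Hence every string is accepted by P iff it is accepted by Q, and the two languages coincide.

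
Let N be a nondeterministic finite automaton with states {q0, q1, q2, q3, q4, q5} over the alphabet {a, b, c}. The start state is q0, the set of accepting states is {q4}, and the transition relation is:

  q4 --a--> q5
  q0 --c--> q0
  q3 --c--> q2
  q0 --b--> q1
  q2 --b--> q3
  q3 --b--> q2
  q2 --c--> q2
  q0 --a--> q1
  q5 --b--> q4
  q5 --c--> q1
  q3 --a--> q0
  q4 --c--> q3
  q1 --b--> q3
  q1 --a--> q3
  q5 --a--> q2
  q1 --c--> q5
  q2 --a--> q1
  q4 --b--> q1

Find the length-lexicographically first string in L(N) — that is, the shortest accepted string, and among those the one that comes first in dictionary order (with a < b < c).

acb

A breadth-first search from q0 reaches an accepting state first via the path q0 → q1 → q5 → q4 on input acb.
No string of length < 3 is accepted (BFS exhausts all shorter strings without reaching an accepting state), and acb is the lexicographically least accepting string of length 3.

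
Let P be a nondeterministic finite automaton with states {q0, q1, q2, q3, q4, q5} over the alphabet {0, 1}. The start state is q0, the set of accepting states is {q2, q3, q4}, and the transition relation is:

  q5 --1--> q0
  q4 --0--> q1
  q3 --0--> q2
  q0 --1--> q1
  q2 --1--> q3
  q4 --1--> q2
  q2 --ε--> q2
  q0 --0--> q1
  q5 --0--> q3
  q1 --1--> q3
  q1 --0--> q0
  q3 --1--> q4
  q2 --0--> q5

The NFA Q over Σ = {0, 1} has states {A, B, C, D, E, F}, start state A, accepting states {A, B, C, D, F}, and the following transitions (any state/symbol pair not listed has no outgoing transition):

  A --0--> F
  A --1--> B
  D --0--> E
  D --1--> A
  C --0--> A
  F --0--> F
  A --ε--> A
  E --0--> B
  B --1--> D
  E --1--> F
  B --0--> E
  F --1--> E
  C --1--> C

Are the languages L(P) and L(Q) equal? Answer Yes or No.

No

The string 01 is accepted by P but rejected by Q.
So L(P) ≠ L(Q).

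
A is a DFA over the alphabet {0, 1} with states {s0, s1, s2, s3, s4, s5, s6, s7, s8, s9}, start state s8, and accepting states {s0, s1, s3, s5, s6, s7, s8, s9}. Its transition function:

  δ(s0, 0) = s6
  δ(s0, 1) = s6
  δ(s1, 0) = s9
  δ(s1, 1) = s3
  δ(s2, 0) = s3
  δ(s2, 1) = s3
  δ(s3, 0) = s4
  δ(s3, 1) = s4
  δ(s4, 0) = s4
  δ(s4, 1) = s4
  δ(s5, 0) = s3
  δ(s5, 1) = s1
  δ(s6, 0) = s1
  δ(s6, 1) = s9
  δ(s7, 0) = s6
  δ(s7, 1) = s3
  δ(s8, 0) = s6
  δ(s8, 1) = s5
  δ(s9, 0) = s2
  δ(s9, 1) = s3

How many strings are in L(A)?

The useful subgraph on states {s1, s2, s3, s5, s6, s8, s9} is acyclic, so L(A) is finite; the longest accepting path visits 6 useful states, giving maximum string length 5.
Counting accepting paths from s8 by length: 1 of length 0, 2 of length 1, 4 of length 2, 5 of length 3, 4 of length 4, 4 of length 5. Total 20.

20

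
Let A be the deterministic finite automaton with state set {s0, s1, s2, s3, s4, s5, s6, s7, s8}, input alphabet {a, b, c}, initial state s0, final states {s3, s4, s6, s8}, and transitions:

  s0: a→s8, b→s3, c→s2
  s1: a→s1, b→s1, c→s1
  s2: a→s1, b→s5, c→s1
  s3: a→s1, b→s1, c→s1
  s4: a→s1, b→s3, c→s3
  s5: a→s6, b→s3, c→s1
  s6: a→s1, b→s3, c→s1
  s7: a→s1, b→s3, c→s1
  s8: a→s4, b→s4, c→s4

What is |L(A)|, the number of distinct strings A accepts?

The useful subgraph on states {s0, s2, s3, s4, s5, s6, s8} is acyclic, so L(A) is finite; the longest accepting path visits 5 useful states, giving maximum string length 4.
Counting accepting paths from s0 by length: 2 of length 1, 3 of length 2, 8 of length 3, 1 of length 4. Total 14.

14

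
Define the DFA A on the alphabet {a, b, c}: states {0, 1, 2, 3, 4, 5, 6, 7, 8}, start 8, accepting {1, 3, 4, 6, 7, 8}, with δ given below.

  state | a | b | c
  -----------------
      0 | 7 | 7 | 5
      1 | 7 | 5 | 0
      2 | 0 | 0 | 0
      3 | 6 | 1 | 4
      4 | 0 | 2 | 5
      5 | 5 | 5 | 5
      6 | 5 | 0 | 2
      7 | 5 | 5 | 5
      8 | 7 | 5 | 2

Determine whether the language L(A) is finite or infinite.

finite

The useful states (reachable from 8 and able to reach an accepting state) are {0, 2, 7, 8}.
Restricted to these states the transition graph has no cycle, so every accepting path has bounded length and L is finite.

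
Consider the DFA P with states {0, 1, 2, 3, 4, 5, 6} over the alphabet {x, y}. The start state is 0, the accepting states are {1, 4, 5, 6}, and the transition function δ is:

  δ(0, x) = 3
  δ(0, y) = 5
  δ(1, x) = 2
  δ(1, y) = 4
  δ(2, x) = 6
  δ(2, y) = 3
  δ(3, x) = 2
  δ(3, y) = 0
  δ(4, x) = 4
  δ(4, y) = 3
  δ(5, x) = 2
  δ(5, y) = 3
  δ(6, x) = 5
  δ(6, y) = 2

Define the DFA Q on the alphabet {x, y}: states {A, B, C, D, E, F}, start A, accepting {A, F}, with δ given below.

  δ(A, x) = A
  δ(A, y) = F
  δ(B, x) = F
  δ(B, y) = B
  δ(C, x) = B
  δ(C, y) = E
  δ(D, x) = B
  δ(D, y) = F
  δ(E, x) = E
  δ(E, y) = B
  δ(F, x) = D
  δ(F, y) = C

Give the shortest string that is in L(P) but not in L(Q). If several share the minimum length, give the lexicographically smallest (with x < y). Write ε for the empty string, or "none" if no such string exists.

xyy

The string xyy is accepted by P but not by Q.
No shorter string lies in the difference, and xyy is the lexicographically first length-3 string in L(P) \ L(Q).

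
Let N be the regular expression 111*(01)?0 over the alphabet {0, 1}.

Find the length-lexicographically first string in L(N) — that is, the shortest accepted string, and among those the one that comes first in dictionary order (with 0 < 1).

By inspection of the expression, no string of length less than 3 matches, and 110 is the lexicographically first match of length 3.

110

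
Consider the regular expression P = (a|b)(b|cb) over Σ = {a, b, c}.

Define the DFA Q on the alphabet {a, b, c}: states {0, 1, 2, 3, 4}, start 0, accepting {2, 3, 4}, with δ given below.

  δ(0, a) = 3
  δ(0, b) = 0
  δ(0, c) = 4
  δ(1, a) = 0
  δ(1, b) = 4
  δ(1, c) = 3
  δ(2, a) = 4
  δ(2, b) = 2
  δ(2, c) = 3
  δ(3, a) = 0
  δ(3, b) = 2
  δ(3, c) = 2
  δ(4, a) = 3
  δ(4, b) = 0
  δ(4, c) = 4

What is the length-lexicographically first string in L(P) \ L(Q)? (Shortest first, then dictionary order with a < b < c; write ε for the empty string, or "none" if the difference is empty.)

The string bb is accepted by P but not by Q.
No shorter string lies in the difference, and bb is the lexicographically first length-2 string in L(P) \ L(Q).

bb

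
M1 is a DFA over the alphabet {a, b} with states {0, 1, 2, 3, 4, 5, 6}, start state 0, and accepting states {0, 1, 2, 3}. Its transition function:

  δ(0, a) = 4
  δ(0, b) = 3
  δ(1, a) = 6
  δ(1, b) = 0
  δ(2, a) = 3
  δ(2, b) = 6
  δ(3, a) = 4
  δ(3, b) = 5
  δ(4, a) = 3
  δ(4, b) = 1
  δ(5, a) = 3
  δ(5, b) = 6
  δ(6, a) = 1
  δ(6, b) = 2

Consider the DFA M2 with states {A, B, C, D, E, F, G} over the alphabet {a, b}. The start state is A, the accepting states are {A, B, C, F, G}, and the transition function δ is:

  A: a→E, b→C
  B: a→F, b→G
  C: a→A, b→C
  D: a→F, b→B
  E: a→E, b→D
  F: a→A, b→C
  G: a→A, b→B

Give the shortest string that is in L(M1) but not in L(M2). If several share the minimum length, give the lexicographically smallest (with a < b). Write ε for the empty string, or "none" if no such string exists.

The string aa is accepted by M1 but not by M2.
No shorter string lies in the difference, and aa is the lexicographically first length-2 string in L(M1) \ L(M2).

aa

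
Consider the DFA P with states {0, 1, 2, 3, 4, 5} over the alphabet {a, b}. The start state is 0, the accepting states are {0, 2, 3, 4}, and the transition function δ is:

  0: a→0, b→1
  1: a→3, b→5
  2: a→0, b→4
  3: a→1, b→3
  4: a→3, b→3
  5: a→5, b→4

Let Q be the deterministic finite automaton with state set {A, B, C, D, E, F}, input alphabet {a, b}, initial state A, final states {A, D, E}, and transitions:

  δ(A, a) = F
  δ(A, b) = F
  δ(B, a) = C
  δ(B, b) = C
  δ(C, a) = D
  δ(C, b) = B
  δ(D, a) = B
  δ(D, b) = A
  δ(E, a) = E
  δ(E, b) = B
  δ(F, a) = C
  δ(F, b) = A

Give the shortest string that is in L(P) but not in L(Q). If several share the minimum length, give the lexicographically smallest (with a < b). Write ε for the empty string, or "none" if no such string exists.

a

The string a is accepted by P but not by Q.
No shorter string lies in the difference, and a is the lexicographically first length-1 string in L(P) \ L(Q).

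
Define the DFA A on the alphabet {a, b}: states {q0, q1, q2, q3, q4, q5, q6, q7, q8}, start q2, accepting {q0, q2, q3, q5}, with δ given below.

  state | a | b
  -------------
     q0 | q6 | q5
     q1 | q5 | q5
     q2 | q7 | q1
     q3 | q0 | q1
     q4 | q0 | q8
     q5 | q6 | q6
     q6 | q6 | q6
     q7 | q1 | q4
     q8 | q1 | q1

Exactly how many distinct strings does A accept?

11

The useful subgraph on states {q0, q1, q2, q4, q5, q7, q8} is acyclic, so L(A) is finite; the longest accepting path visits 6 useful states, giving maximum string length 5.
Counting accepting paths from q2 by length: 1 of length 0, 2 of length 2, 3 of length 3, 1 of length 4, 4 of length 5. Total 11.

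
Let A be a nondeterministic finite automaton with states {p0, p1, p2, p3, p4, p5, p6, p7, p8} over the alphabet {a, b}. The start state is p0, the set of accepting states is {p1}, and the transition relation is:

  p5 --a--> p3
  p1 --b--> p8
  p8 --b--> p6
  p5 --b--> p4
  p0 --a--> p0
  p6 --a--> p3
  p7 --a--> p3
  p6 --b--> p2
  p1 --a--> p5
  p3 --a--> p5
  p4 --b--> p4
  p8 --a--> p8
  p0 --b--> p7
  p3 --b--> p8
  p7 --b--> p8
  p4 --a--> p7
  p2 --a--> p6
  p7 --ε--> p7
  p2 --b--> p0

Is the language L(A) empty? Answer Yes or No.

The states reachable from the start state are {p0, p2, p3, p4, p5, p6, p7, p8}.
None of the accepting states {p1} is reachable, so no string is accepted and L(A) = ∅.

Yes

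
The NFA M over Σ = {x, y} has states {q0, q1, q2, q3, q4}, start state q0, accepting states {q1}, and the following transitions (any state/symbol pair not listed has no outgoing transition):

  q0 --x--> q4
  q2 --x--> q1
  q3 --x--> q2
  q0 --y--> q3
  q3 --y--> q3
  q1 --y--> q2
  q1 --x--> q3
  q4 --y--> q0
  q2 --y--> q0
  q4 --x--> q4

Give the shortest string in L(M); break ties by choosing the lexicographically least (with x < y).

A breadth-first search from q0 reaches an accepting state first via the path q0 → q3 → q2 → q1 on input yxx.
No string of length < 3 is accepted (BFS exhausts all shorter strings without reaching an accepting state), and yxx is the lexicographically least accepting string of length 3.

yxx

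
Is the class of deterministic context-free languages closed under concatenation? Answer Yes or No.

Take L₁ = {ε, c} (finite, hence regular and DCFL) and L₂ = {c aⁿbⁿ : n≥0} ∪ {cc aⁿb²ⁿ : n≥0} (a DCFL: the number of leading c's tells the DPDA whether to pop one stack symbol per b or per two b's). Then L₁L₂ ∩ cca⁺b* = {cc aⁿbⁿ : n≥1} ∪ {cc aⁿb²ⁿ : n≥1}. If L₁L₂ were a DCFL, so would be this intersection with a regular set, and a DPDA for it started from its configuration after reading cc would accept {aⁿbⁿ : n≥1} ∪ {aⁿb²ⁿ : n≥1}, which no deterministic PDA accepts (a DPDA for it would have a single run on aⁿb²ⁿ, accepting after the prefix aⁿbⁿ and accepting again after n more b's; an ordinary PDA that simulates it on a's and b's and, at any moment when it is accepting, may switch to reading only a fresh letter d while feeding each d to the simulation as a b, would accept aⁱbʲdᵏ (k≥1) exactly when both aⁱbʲ and aⁱbʲ⁺ᵏ are in the language, i.e. its language intersected with the regular set a*b*d⁺ would be exactly {aⁿbⁿdⁿ : n≥1} — impossible, since context-free languages are closed under intersection with regular sets and {aⁿbⁿdⁿ} is not context-free). Hence L₁L₂ is not a DCFL.

No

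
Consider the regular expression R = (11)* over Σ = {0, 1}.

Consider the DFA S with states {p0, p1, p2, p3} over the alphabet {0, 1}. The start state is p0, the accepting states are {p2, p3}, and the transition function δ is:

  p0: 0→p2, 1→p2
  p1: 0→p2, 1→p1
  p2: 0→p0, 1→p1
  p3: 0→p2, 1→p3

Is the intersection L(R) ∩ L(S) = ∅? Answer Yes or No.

Yes

Converting the expression R to a DFA (subset construction, then merging equivalent states) gives the minimal DFA with states {r0, r1, r2}, start state r0, accepting states {r0} and transitions r0: 0→r1, 1→r2; r1: 0→r1, 1→r1; r2: 0→r1, 1→r0.
Exploring the product automaton R × S from the start pair (r0, p0), following both machines on each input symbol, reaches 7 state pairs: (r0, p0), (r1, p2), (r2, p2), (r1, p0), (r1, p1), (r0, p1), (r2, p1).
R accepts in {r0} and S accepts in {p2, p3}; no reachable pair has both components accepting, so no string drives both machines to acceptance simultaneously and L(R) ∩ L(S) = ∅.
So no string is accepted by both, and the intersection is empty.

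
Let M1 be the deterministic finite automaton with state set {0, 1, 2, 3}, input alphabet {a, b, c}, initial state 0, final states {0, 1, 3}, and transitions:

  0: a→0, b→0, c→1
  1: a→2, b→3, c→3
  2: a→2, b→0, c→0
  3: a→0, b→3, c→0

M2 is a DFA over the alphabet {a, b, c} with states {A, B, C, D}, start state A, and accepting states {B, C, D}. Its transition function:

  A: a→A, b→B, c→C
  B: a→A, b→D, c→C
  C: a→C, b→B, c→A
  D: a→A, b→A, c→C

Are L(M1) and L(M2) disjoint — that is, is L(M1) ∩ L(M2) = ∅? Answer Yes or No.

The string b is accepted by both M1 and M2.
Hence L(M1) ∩ L(M2) ≠ ∅.

No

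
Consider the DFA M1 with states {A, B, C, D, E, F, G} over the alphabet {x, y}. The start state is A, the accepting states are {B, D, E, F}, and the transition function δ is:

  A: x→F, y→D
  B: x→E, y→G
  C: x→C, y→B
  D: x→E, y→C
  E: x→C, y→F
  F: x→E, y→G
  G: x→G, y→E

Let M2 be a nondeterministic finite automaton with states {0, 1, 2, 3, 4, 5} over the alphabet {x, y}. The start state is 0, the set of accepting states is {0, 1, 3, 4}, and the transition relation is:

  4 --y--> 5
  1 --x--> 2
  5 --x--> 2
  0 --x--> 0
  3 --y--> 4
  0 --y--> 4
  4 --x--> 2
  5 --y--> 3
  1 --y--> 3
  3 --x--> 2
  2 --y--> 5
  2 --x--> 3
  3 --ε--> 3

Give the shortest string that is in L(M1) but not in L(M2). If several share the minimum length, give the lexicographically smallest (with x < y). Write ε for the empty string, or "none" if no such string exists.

The string yx is accepted by M1 but not by M2.
No shorter string lies in the difference, and yx is the lexicographically first length-2 string in L(M1) \ L(M2).

yx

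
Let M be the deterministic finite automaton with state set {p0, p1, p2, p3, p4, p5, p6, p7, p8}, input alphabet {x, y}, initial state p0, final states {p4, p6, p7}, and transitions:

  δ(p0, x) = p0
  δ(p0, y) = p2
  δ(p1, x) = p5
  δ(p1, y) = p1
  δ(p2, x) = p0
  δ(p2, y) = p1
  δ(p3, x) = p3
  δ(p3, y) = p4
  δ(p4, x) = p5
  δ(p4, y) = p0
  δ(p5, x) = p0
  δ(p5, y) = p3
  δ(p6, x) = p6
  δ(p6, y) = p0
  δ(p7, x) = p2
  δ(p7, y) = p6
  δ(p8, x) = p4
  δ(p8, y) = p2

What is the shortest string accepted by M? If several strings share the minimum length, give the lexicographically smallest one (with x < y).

A breadth-first search from p0 reaches an accepting state first via the path p0 → p2 → p1 → p5 → p3 → p4 on input yyxyy.
No string of length < 5 is accepted (BFS exhausts all shorter strings without reaching an accepting state), and yyxyy is the lexicographically least accepting string of length 5.

yyxyy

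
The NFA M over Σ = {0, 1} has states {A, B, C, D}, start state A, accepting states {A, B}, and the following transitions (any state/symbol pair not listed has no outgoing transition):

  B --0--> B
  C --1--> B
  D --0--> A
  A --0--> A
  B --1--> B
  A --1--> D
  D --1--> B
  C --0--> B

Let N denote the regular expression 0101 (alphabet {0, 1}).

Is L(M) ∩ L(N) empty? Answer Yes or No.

Converting the expression N to a DFA (subset construction, then merging equivalent states) gives the minimal DFA with states {n0, n1, n2, n3, n4, n5}, start state n0, accepting states {n5} and transitions n0: 0→n1, 1→n2; n1: 0→n2, 1→n3; n2: 0→n2, 1→n2; n3: 0→n4, 1→n2; n4: 0→n2, 1→n5; n5: 0→n2, 1→n2.
Exploring the product automaton M × N from the start pair (A, n0), following both machines on each input symbol, reaches 8 state pairs: (A, n0), (A, n1), (D, n2), (A, n2), (D, n3), (B, n2), (A, n4), (D, n5).
M accepts in {A, B} and N accepts in {n5}; no reachable pair has both components accepting, so no string drives both machines to acceptance simultaneously and L(M) ∩ L(N) = ∅.
So no string is accepted by both, and the intersection is empty.

Yes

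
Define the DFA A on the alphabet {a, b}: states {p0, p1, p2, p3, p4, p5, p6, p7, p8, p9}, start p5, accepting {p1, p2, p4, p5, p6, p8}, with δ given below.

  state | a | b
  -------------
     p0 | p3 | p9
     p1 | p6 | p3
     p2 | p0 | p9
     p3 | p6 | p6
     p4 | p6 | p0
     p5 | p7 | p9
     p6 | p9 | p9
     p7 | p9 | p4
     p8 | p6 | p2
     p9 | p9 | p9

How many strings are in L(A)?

The useful subgraph on states {p0, p3, p4, p5, p6, p7} is acyclic, so L(A) is finite; the longest accepting path visits 6 useful states, giving maximum string length 5.
Counting accepting paths from p5 by length: 1 of length 0, 1 of length 2, 1 of length 3, 2 of length 5. Total 5.

5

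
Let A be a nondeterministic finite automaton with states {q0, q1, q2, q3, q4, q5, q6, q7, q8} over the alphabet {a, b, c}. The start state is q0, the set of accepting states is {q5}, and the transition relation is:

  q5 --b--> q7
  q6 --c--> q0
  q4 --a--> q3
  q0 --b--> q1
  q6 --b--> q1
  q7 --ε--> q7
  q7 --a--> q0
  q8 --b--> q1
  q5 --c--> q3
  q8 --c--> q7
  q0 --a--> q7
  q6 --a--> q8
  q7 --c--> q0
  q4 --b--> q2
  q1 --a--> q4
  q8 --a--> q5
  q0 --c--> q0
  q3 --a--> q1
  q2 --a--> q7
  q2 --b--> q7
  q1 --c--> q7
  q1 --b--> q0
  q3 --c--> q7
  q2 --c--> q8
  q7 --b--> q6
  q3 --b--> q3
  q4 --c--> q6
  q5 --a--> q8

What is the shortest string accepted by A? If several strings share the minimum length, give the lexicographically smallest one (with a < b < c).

abaa

A breadth-first search from q0 reaches an accepting state first via the path q0 → q7 → q6 → q8 → q5 on input abaa.
No string of length < 4 is accepted (BFS exhausts all shorter strings without reaching an accepting state), and abaa is the lexicographically least accepting string of length 4.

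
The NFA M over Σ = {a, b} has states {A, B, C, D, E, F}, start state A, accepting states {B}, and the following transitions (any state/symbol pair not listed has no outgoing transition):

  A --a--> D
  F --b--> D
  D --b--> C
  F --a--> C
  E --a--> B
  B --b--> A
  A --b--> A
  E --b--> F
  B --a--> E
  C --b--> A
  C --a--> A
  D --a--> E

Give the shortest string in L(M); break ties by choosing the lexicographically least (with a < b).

A breadth-first search from A reaches an accepting state first via the path A → D → E → B on input aaa.
No string of length < 3 is accepted (BFS exhausts all shorter strings without reaching an accepting state), and aaa is the lexicographically least accepting string of length 3.

aaa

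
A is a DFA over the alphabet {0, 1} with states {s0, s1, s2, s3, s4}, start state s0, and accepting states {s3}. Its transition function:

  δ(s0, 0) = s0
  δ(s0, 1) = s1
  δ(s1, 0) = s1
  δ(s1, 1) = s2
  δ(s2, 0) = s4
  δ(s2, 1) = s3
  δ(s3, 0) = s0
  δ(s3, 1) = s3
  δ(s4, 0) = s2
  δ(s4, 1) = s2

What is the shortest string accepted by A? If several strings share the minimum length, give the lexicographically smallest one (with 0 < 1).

111

A breadth-first search from s0 reaches an accepting state first via the path s0 → s1 → s2 → s3 on input 111.
No string of length < 3 is accepted (BFS exhausts all shorter strings without reaching an accepting state), and 111 is the lexicographically least accepting string of length 3.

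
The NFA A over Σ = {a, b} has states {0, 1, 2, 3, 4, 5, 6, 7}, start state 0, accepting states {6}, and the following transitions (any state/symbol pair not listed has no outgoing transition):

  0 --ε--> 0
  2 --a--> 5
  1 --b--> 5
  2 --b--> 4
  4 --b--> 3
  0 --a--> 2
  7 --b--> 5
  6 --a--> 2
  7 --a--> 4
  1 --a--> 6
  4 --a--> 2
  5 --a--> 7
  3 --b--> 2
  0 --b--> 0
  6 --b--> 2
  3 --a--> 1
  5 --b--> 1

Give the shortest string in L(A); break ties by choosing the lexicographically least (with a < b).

aaba

A breadth-first search from 0 reaches an accepting state first via the path 0 → 2 → 5 → 1 → 6 on input aaba.
No string of length < 4 is accepted (BFS exhausts all shorter strings without reaching an accepting state), and aaba is the lexicographically least accepting string of length 4.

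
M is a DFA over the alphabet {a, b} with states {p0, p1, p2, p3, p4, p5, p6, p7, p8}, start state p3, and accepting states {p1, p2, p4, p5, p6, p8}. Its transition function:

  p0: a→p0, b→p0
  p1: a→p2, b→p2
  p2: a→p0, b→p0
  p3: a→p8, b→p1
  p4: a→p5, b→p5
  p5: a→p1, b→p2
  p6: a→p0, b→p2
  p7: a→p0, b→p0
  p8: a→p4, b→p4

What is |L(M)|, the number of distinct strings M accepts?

26

The useful subgraph on states {p1, p2, p3, p4, p5, p8} is acyclic, so L(M) is finite; the longest accepting path visits 6 useful states, giving maximum string length 5.
Counting accepting paths from p3 by length: 2 of length 1, 4 of length 2, 4 of length 3, 8 of length 4, 8 of length 5. Total 26.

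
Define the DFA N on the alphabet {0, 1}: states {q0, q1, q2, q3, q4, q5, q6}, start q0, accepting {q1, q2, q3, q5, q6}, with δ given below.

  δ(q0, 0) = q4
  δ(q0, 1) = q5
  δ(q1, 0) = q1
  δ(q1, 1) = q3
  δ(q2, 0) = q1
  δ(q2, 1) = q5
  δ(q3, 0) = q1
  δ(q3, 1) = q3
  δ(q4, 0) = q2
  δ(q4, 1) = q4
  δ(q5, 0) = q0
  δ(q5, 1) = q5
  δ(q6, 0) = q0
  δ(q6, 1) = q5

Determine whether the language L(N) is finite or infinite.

infinite

State q1 is reachable from the start and can reach an accepting state, and it lies on the cycle q1 → q1.
Traversing that cycle any number of times yields accepted strings of unbounded length, so the language is infinite.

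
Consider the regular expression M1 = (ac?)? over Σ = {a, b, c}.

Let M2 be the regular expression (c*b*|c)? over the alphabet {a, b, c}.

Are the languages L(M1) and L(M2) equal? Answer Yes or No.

No

The string a is accepted by M1 but rejected by M2.
So L(M1) ≠ L(M2).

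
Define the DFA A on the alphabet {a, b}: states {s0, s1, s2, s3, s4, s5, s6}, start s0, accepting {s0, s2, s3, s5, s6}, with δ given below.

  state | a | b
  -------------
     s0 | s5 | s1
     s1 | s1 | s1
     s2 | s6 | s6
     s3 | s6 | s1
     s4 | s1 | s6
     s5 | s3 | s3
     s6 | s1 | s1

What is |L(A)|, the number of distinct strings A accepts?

The useful subgraph on states {s0, s3, s5, s6} is acyclic, so L(A) is finite; the longest accepting path visits 4 useful states, giving maximum string length 3.
Counting accepting paths from s0 by length: 1 of length 0, 1 of length 1, 2 of length 2, 2 of length 3. Total 6.

6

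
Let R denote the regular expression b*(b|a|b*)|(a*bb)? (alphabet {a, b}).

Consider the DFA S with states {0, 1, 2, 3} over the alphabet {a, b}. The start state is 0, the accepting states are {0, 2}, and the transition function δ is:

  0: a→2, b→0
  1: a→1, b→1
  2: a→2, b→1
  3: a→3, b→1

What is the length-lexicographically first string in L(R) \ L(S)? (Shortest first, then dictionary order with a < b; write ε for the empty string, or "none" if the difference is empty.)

abb

The string abb is accepted by R but not by S.
No shorter string lies in the difference, and abb is the lexicographically first length-3 string in L(R) \ L(S).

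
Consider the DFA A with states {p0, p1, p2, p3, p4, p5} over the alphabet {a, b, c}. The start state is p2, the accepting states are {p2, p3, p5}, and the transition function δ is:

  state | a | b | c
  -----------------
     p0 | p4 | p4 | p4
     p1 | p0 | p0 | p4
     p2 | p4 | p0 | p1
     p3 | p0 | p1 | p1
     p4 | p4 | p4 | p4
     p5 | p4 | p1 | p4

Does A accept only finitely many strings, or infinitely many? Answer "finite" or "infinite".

The useful states (reachable from p2 and able to reach an accepting state) are {p2}.
Restricted to these states the transition graph has no cycle, so every accepting path has bounded length and L is finite.

finite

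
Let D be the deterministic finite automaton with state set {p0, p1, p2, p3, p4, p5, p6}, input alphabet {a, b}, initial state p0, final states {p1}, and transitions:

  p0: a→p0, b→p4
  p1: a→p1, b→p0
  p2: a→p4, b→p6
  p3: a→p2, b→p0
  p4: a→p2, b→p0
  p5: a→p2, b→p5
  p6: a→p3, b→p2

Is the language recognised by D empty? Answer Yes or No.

The states reachable from the start state are {p0, p2, p3, p4, p6}.
None of the accepting states {p1} is reachable, so no string is accepted and L(D) = ∅.

Yes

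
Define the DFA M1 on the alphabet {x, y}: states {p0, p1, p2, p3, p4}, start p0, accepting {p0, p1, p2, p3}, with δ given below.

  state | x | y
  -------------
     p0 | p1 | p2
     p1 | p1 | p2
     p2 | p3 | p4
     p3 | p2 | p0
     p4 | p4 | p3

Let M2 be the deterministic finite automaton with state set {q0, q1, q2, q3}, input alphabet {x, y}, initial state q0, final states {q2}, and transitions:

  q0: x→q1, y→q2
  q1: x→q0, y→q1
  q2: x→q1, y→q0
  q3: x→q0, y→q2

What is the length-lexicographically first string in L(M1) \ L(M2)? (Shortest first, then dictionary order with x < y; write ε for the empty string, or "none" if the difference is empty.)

ε

The empty string ε is accepted by M1 but not by M2.
Since ε is the unique shortest string, it is the required witness.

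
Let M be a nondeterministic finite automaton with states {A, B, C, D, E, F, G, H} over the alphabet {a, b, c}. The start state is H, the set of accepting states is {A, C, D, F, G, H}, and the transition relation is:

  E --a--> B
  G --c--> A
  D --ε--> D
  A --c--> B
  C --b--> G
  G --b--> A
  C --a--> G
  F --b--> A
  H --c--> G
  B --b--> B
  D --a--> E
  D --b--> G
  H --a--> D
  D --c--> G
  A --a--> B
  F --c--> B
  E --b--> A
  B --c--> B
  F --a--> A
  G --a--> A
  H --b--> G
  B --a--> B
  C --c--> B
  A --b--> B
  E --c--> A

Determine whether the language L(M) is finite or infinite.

The useful states (reachable from H and able to reach an accepting state) are {A, D, E, G, H}.
Restricted to these states the transition graph has no cycle, so every accepting path has bounded length and L is finite.

finite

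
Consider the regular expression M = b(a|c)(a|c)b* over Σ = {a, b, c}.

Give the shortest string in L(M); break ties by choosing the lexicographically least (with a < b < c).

By inspection of the expression, no string of length less than 3 matches, and baa is the lexicographically first match of length 3.

baa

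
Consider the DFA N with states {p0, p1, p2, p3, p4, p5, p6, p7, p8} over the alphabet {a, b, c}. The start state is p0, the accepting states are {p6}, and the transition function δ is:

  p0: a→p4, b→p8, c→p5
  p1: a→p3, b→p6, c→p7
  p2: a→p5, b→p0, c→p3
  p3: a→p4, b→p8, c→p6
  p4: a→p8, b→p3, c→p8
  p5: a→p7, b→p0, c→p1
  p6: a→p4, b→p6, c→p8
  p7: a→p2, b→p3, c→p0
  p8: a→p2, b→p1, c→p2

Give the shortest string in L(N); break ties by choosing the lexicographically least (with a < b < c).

A breadth-first search from p0 reaches an accepting state first via the path p0 → p4 → p3 → p6 on input abc.
No string of length < 3 is accepted (BFS exhausts all shorter strings without reaching an accepting state), and abc is the lexicographically least accepting string of length 3.

abc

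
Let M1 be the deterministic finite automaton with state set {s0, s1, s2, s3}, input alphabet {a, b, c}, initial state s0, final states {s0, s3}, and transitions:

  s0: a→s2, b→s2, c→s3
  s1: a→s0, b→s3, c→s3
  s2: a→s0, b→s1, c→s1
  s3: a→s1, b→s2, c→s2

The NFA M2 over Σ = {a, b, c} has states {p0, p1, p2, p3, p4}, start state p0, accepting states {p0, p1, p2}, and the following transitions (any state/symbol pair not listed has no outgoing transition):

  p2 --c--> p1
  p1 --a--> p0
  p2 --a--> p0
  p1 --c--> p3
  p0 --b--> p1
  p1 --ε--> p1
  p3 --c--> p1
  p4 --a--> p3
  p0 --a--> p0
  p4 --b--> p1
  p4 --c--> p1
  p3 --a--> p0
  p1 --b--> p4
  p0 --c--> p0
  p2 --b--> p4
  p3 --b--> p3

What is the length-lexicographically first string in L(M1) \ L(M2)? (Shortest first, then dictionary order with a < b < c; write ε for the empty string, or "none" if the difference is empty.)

The string abb is accepted by M1 but not by M2.
No shorter string lies in the difference, and abb is the lexicographically first length-3 string in L(M1) \ L(M2).

abb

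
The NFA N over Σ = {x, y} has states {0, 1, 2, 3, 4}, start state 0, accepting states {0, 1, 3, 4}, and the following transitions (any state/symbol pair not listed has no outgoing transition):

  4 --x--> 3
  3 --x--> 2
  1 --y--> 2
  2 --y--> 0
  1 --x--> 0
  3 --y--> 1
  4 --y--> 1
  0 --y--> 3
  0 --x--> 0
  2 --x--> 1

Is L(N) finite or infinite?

State 0 is reachable from the start and can reach an accepting state, and it lies on the cycle 0 → 0.
Traversing that cycle any number of times yields accepted strings of unbounded length, so the language is infinite.

infinite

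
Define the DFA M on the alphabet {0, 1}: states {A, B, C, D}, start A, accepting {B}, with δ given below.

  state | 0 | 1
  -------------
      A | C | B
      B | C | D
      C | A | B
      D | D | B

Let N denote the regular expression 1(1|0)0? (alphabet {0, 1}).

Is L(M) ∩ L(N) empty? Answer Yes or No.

Converting the expression N to a DFA (subset construction, then merging equivalent states) gives the minimal DFA with states {n0, n1, n2, n3, n4}, start state n0, accepting states {n3, n4} and transitions n0: 0→n1, 1→n2; n1: 0→n1, 1→n1; n2: 0→n3, 1→n3; n3: 0→n4, 1→n1; n4: 0→n1, 1→n1.
Exploring the product automaton M × N from the start pair (A, n0), following both machines on each input symbol, reaches 10 state pairs: (A, n0), (C, n1), (B, n2), (A, n1), (B, n1), (C, n3), (D, n3), (D, n1), (A, n4), (D, n4).
M accepts in {B} and N accepts in {n3, n4}; no reachable pair has both components accepting, so no string drives both machines to acceptance simultaneously and L(M) ∩ L(N) = ∅.
So no string is accepted by both, and the intersection is empty.

Yes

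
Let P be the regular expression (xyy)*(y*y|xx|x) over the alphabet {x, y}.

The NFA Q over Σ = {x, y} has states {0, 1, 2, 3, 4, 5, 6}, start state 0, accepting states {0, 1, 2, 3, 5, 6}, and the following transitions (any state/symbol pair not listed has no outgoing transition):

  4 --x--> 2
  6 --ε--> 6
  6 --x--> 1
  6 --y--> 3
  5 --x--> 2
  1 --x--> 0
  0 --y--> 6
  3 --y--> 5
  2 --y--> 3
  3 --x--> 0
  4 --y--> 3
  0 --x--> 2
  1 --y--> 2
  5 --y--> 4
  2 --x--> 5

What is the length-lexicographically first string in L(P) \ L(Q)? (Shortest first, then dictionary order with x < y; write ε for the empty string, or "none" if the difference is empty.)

xyyy

The string xyyy is accepted by P but not by Q.
No shorter string lies in the difference, and xyyy is the lexicographically first length-4 string in L(P) \ L(Q).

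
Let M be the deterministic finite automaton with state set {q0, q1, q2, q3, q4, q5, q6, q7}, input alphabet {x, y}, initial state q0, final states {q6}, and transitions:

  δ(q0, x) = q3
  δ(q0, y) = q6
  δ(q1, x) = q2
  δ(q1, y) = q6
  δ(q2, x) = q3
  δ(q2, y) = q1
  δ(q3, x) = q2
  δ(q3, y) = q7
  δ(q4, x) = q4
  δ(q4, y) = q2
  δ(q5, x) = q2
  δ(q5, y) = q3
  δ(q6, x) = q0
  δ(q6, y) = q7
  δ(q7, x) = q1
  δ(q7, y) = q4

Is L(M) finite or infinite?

State q2 is reachable from the start and can reach an accepting state, and it lies on the cycle q2 → q1 → q2.
Traversing that cycle any number of times yields accepted strings of unbounded length, so the language is infinite.

infinite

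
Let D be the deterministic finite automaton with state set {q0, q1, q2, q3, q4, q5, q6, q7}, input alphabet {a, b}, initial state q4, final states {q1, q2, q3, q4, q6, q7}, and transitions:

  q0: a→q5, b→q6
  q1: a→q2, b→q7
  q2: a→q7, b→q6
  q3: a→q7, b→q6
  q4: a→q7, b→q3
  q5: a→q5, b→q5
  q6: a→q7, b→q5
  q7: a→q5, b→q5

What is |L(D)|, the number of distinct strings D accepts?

The useful subgraph on states {q3, q4, q6, q7} is acyclic, so L(D) is finite; the longest accepting path visits 4 useful states, giving maximum string length 3.
Counting accepting paths from q4 by length: 1 of length 0, 2 of length 1, 2 of length 2, 1 of length 3. Total 6.

6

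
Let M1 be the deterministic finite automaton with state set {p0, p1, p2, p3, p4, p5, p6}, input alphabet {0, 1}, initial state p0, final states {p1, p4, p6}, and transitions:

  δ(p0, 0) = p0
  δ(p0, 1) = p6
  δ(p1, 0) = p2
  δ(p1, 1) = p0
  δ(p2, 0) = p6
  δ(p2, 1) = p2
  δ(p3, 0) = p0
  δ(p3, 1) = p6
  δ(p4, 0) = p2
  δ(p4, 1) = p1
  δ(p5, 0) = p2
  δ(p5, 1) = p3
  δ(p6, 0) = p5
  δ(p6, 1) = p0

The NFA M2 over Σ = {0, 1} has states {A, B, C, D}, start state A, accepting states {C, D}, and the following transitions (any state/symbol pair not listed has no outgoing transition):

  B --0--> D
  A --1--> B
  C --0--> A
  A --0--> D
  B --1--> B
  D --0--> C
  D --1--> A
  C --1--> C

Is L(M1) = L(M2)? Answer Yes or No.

The string 1 is accepted by M1 but rejected by M2.
So L(M1) ≠ L(M2).

No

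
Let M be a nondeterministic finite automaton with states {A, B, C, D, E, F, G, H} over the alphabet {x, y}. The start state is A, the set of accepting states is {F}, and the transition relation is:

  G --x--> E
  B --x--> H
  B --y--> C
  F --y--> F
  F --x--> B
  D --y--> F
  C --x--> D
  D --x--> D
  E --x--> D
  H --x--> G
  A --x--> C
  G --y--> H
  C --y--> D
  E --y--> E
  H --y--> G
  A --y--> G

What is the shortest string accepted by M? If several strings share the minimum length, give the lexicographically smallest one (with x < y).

A breadth-first search from A reaches an accepting state first via the path A → C → D → F on input xxy.
No string of length < 3 is accepted (BFS exhausts all shorter strings without reaching an accepting state), and xxy is the lexicographically least accepting string of length 3.

xxy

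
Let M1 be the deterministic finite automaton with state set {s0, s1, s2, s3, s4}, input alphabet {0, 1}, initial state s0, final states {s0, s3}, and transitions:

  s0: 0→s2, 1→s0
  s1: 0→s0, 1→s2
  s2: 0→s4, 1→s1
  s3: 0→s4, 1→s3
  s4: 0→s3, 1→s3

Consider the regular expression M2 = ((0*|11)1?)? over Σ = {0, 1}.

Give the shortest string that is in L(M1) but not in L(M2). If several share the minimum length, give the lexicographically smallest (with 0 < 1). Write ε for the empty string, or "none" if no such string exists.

The string 010 is accepted by M1 but not by M2.
No shorter string lies in the difference, and 010 is the lexicographically first length-3 string in L(M1) \ L(M2).

010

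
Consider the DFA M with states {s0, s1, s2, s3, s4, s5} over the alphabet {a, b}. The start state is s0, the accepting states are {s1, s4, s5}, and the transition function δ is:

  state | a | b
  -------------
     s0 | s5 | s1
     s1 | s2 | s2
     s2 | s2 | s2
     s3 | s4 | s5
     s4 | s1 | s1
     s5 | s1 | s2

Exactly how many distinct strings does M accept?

The useful subgraph on states {s0, s1, s5} is acyclic, so L(M) is finite; the longest accepting path visits 3 useful states, giving maximum string length 2.
Counting accepting paths from s0 by length: 2 of length 1, 1 of length 2. Total 3.

3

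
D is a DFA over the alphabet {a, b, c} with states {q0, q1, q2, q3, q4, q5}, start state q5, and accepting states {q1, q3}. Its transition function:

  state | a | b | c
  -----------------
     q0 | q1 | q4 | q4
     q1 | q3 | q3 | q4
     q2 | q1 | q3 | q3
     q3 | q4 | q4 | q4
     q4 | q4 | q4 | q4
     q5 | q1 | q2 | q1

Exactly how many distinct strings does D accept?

11

The useful subgraph on states {q1, q2, q3, q5} is acyclic, so L(D) is finite; the longest accepting path visits 4 useful states, giving maximum string length 3.
Counting accepting paths from q5 by length: 2 of length 1, 7 of length 2, 2 of length 3. Total 11.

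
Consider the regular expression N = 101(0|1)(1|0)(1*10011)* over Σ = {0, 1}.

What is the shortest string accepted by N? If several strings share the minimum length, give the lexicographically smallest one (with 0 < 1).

By inspection of the expression, no string of length less than 5 matches, and 10100 is the lexicographically first match of length 5.

10100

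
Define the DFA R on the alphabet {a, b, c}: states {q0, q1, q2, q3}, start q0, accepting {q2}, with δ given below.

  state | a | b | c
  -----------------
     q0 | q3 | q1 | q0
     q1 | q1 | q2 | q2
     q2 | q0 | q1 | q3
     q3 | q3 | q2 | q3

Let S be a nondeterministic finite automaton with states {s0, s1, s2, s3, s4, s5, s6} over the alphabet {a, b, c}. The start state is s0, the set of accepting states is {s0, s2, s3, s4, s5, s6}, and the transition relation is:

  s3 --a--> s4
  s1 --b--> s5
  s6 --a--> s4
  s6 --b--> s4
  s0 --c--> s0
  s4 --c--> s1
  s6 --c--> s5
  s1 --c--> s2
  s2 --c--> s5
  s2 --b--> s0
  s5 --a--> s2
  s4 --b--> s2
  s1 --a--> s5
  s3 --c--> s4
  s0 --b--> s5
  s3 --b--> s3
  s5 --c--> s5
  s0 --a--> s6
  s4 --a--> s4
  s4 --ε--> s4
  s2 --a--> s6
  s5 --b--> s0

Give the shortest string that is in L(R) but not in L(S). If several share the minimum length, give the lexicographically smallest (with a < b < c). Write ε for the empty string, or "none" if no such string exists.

The string baaac is accepted by R but not by S.
No shorter string lies in the difference, and baaac is the lexicographically first length-5 string in L(R) \ L(S).

baaac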